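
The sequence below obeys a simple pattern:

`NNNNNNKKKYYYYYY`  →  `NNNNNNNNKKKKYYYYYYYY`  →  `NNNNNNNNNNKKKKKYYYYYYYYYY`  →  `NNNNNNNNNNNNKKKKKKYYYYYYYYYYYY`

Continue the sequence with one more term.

NNNNNNNNNNNNNNKKKKKKKYYYYYYYYYYYYYY

The n-th term is 2n N's then n K's then 2n Y's, where the shown terms are n = 3, 4, 5, 6.
For the next term, n = 7, so the run lengths are 14, 7, 14.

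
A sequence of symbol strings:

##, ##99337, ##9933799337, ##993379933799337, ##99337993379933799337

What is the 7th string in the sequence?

Each term is the previous one with 99337 appended.
From ##99337993379933799337, 2 further steps: ##99337993379933799337 → ##9933799337993379933799337 → (answer).

##993379933799337993379933799337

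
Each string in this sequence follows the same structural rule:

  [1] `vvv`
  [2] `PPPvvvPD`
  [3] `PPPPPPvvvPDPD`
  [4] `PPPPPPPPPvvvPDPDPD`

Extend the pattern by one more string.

Every step adds PPP to the front and PD to the end of the previous string.
Applying this once more to PPPPPPPPPvvvPDPDPD:

PPPPPPPPPPPPvvvPDPDPDPD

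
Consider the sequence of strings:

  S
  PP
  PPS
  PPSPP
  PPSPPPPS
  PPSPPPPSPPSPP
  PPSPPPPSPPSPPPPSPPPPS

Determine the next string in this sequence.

From term 3 onward, concatenate the last term with the second-to-last: PP·S = PPS, PPS·PP = PPSPP, …
The next term joins PPSPPPPSPPSPPPPSPPPPS and PPSPPPPSPPSPP.

PPSPPPPSPPSPPPPSPPPPSPPSPPPPSPPSPP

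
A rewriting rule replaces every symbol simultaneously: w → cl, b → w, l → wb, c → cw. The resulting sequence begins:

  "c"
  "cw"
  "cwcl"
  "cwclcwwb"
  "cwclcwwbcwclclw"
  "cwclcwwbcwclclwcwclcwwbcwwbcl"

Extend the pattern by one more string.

Rewriting the 29 symbols of cwclcwwbcwclclwcwclcwwbcwwbcl one by one yields cw cl cw wb cw cl cl w cw cl cw wb cw wb cl cw cl cw wb cw cl cl w cw cl cl w cw wb; concatenated:

cwclcwwbcwclclwcwclcwwbcwwbclcwclcwwbcwclclwcwclclwcwwb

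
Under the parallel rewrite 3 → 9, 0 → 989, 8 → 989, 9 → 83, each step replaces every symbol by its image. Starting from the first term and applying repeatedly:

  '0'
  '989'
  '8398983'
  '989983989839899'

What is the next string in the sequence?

φ(989983989839899) expands symbol-by-symbol to 83 989 83 83 989 9 83 989 83 989 9 83 989 83 83; joining the 15 pieces gives the next term.

839898383989983989839899839898383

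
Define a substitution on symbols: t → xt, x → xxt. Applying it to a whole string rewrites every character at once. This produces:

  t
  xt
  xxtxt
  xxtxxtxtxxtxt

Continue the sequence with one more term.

xxtxxtxtxxtxxtxtxxtxtxxtxxtxtxxtxt

φ(xxtxxtxtxxtxt) expands symbol-by-symbol to xxt xxt xt xxt xxt xt xxt xt xxt xxt xt xxt xt; joining the 13 pieces gives the next term.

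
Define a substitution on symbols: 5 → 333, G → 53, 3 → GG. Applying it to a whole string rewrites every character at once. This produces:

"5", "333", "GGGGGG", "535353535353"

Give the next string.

333GG333GG333GG333GG333GG333GG

Expanding 535353535353: 5→333, 3→GG, 5→333, 3→GG, 5→333, 3→GG, 5→333, 3→GG, 5→333, 3→GG, 5→333, 3→GG. Concatenated: 333 GG 333 GG 333 GG 333 GG 333 GG 333 GG.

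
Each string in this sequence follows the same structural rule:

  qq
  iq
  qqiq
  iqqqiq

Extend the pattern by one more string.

qqiqiqqqiq

Each term (from the third on) is the two preceding terms concatenated in order: term 3 = qq·iq = qqiq.
The next term joins qqiq and iqqqiq.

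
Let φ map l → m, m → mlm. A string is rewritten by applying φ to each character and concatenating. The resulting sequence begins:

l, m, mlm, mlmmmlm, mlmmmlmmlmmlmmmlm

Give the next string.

Applying the rule to each of the 17 symbols of mlmmmlmmlmmlmmmlm gives the pieces mlm m mlm mlm mlm m mlm mlm m mlm mlm m mlm mlm mlm m mlm, which concatenate to the answer.

mlmmmlmmlmmlmmmlmmlmmmlmmlmmmlmmlmmlmmmlm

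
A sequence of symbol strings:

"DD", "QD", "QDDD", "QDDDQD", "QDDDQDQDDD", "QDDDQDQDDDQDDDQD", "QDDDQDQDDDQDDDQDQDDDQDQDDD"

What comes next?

QDDDQDQDDDQDDDQDQDDDQDQDDDQDDDQDQDDDQDDDQD

From term 3 onward, concatenate the last term with the second-to-last: QD·DD = QDDD, QDDD·QD = QDDDQD, …
Continuing: QDDDQDQDDDQDDDQDQDDDQDQDDD · QDDDQDQDDDQDDDQD gives term 8.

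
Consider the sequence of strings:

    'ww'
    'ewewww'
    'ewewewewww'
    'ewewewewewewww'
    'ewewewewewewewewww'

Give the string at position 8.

ewewewewewewewewewewewewewewww

Each term is the previous one with ewew prepended.
From ewewewewewewewewww, 3 further steps: ewewewewewewewewww → ewewewewewewewewewewww → ewewewewewewewewewewewewww → (answer).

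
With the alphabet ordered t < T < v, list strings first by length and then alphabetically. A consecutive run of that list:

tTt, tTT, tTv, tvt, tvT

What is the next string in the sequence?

tvv

Treat tvT as a base-3 numeral over the given alphabet and add one, carrying through any trailing v's.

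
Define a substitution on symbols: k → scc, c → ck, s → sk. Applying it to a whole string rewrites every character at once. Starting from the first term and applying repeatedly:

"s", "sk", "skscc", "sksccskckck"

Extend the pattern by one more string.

Apply φ to sksccskckck symbol by symbol: s→sk, k→scc, s→sk, c→ck, c→ck, s→sk, k→scc, c→ck, k→scc, c→ck, k→scc; joined: sk scc sk ck ck sk scc ck scc ck scc.

sksccskckckskscccksccckscc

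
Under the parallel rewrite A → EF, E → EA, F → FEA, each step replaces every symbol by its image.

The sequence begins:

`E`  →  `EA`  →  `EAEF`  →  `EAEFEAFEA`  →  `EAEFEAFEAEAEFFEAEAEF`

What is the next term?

EAEFEAFEAEAEFFEAEAEFEAEFEAFEAFEAEAEFEAEFEAFEA

Applying the rule to each of the 20 symbols of EAEFEAFEAEAEFFEAEAEF gives the pieces EA EF EA FEA EA EF FEA EA EF EA EF EA FEA FEA EA EF EA EF EA FEA, which concatenate to the answer.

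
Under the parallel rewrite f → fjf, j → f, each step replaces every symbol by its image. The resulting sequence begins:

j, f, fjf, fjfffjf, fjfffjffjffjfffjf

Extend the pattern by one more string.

fjfffjffjffjfffjffjfffjffjfffjffjffjfffjf

Applying the rule to each of the 17 symbols of fjfffjffjffjfffjf gives the pieces fjf f fjf fjf fjf f fjf fjf f fjf fjf f fjf fjf fjf f fjf, which concatenate to the answer.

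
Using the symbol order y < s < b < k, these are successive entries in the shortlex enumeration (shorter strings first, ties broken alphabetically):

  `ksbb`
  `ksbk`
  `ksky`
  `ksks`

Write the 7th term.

Advancing 3 positions from ksks through ksks → kskb → kskk reaches term 7.

kbyy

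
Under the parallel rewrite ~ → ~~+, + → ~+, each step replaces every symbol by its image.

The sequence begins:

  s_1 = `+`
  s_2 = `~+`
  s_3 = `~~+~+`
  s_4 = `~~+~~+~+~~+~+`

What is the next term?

~~+~~+~+~~+~~+~+~~+~+~~+~~+~+~~+~+

φ(~~+~~+~+~~+~+) expands symbol-by-symbol to ~~+ ~~+ ~+ ~~+ ~~+ ~+ ~~+ ~+ ~~+ ~~+ ~+ ~~+ ~+; joining the 13 pieces gives the next term.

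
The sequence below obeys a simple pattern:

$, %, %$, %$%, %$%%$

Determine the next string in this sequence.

%$%%$%$%

From term 3 onward, concatenate the last term with the second-to-last: %·$ = %$, %$·% = %$%, …
The next term joins %$%%$ and %$%.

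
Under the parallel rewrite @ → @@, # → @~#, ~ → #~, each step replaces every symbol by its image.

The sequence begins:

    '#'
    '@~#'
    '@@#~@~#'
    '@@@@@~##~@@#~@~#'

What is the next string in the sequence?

Replace each of the 16 characters of @@@@@~##~@@#~@~# in place — @@ @@ @@ @@ @@ #~ @~# @~# #~ @@ @@ @~# #~ @@ #~ @~# — and concatenate.

@@@@@@@@@@#~@~#@~##~@@@@@~##~@@#~@~#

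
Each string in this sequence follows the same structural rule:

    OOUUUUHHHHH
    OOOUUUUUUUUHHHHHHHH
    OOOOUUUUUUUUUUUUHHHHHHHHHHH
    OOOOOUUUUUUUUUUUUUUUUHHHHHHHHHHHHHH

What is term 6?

Reading off run lengths: O runs 2, 3, 4, 5; U runs 4, 8, 12, 16; H runs 5, 8, 11, 14 — each is linear in n (n = 1, 2, …).
For term 6, n = 6, so the run lengths are 7, 24, 20.

OOOOOOOUUUUUUUUUUUUUUUUUUUUUUUUHHHHHHHHHHHHHHHHHHHH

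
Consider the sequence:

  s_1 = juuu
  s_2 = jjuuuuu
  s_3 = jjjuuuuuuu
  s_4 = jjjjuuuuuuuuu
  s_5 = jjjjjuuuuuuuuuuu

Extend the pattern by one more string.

Each string has the form j^{n} u^{2n+1} (n = 1, 2, …).
At n = 6 the blocks have lengths 6, 13.

jjjjjjuuuuuuuuuuuuu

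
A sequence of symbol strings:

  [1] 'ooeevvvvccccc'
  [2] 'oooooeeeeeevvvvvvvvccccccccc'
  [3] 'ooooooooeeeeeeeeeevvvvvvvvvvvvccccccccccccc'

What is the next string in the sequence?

Term n consists of 3n-1 o's, followed by 4n-2 e's, followed by 4n v's, followed by 4n+1 c's (n = 1, 2, …).
At n = 4 the blocks have lengths 11, 14, 16, 17.

oooooooooooeeeeeeeeeeeeeevvvvvvvvvvvvvvvvccccccccccccccccc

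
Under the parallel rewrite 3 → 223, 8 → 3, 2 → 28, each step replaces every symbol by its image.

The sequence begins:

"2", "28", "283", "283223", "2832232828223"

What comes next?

Replace each of the 13 characters of 2832232828223 in place — 28 3 223 28 28 223 28 3 28 3 28 28 223 — and concatenate.

28322328282232832832828223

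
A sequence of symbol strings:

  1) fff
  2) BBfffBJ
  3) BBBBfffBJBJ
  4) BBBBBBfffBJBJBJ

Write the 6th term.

BBBBBBBBBBfffBJBJBJBJBJ

Every step adds BB to the front and BJ to the end of the previous string.
From BBBBBBfffBJBJBJ, 2 further steps: BBBBBBfffBJBJBJ → BBBBBBBBfffBJBJBJBJ → (answer).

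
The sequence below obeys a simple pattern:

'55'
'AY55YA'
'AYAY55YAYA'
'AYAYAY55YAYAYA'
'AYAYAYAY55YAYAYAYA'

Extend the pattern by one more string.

Each term wraps the previous one in AY on the left and YA on the right.
Applying this once more to AYAYAYAY55YAYAYAYA:

AYAYAYAYAY55YAYAYAYAYA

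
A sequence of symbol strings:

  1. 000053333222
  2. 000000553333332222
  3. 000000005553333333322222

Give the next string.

The n-th term is 2n+2 0's then n 5's then 2n+2 3's then n+2 2's (n = 1, 2, …).
Setting n = 4 gives 10, 4, 10, 6 characters in each block.

000000000055553333333333222222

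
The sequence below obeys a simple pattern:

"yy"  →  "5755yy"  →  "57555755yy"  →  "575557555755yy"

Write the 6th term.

57555755575557555755yy

Every step adds 5755 at the front: s(k+1) = 5755·s(k).
From 575557555755yy, 2 further steps: 575557555755yy → 5755575557555755yy → (answer).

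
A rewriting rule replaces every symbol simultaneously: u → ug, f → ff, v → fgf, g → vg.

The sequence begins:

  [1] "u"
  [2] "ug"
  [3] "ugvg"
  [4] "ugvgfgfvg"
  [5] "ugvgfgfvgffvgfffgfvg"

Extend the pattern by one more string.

Rewriting the 20 symbols of ugvgfgfvgffvgfffgfvg one by one yields ug vg fgf vg ff vg ff fgf vg ff ff fgf vg ff ff ff vg ff fgf vg; concatenated:

ugvgfgfvgffvgfffgfvgfffffgfvgffffffvgfffgfvg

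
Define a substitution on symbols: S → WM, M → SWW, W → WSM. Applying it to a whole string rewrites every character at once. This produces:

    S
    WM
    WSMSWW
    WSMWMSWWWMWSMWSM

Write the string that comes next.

WSMWMSWWWSMSWWWMWSMWSMWSMSWWWSMWMSWWWSMWMSWW

φ(WSMWMSWWWMWSMWSM) expands symbol-by-symbol to WSM WM SWW WSM SWW WM WSM WSM WSM SWW WSM WM SWW WSM WM SWW; joining the 16 pieces gives the next term.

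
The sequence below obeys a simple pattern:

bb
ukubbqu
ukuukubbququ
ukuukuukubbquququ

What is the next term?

ukuukuukuukubbququququ

s(k+1) = uku·s(k)·qu, so each term gains uku as a prefix and qu as a suffix.
One more step from ukuukuukubbquququ gives the answer.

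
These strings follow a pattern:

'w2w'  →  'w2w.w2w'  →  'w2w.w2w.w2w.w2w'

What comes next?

Every step duplicates the string with '.' between the halves.
One more doubling of w2w.w2w.w2w.w2w gives the answer.

w2w.w2w.w2w.w2w.w2w.w2w.w2w.w2w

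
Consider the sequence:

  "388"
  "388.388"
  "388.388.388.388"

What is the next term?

Every step duplicates the string with '.' between the halves.
Doubling 388.388.388.388 with '.' between the halves:

388.388.388.388.388.388.388.388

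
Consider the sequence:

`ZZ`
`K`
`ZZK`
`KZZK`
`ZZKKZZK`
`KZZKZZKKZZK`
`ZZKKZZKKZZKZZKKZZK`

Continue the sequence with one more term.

KZZKZZKKZZKZZKKZZKKZZKZZKKZZK

This is a Fibonacci-style word recurrence s(k) = s(k−2)·s(k−1): e.g. ZZ·K = ZZK.
Continuing: KZZKZZKKZZK · ZZKKZZKKZZKZZKKZZK gives term 8.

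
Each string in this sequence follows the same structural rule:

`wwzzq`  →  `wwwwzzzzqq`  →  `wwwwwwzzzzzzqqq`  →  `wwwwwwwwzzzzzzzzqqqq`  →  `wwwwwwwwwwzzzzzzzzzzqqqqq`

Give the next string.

wwwwwwwwwwwwzzzzzzzzzzzzqqqqqq

Reading off run lengths: w runs 2, 4, 6, 8, 10; z runs 2, 4, 6, 8, 10; q runs 1, 2, 3, 4, 5 — each is linear in n (n = 1, 2, …).
For the next term, n = 6, so the run lengths are 12, 12, 6.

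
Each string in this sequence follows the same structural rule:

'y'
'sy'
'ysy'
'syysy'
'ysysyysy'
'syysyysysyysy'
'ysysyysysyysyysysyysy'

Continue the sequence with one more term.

Each term (from the third on) is the two preceding terms concatenated in order: term 3 = y·sy = ysy.
So term 8 is syysyysysyysy·ysysyysysyysyysysyysy.

syysyysysyysyysysyysysyysyysysyysy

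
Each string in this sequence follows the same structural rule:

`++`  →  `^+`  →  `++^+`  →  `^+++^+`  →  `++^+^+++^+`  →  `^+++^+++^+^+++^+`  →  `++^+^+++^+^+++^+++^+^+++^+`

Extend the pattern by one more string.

^+++^+++^+^+++^+++^+^+++^+^+++^+++^+^+++^+

From term 3 onward, concatenate the second-to-last term with the last: ++·^+ = ++^+, ^+·++^+ = ^+++^+, …
The next term joins ^+++^+++^+^+++^+ and ++^+^+++^+^+++^+++^+^+++^+.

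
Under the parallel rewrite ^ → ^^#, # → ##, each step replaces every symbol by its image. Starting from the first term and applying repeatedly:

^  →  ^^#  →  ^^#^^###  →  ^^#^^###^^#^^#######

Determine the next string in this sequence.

Replace each of the 20 characters of ^^#^^###^^#^^####### in place — ^^# ^^# ## ^^# ^^# ## ## ## ^^# ^^# ## ^^# ^^# ## ## ## ## ## ## ## — and concatenate.

^^#^^###^^#^^#######^^#^^###^^#^^###############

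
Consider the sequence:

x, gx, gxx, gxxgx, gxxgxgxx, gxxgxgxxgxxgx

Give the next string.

gxxgxgxxgxxgxgxxgxgxx

From term 3 onward, concatenate the last term with the second-to-last: gx·x = gxx, gxx·gx = gxxgx, …
So term 7 is gxxgxgxxgxxgx·gxxgxgxx.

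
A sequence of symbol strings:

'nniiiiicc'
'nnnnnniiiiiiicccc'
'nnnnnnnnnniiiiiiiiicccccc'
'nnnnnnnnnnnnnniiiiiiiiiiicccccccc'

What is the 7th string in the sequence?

nnnnnnnnnnnnnnnnnnnnnnnnnniiiiiiiiiiiiiiiiicccccccccccccc

Term n consists of 4n-2 n's, followed by 2n+3 i's, followed by 2n c's (n = 1, 2, …).
Setting n = 7 gives 26, 17, 14 characters in each block.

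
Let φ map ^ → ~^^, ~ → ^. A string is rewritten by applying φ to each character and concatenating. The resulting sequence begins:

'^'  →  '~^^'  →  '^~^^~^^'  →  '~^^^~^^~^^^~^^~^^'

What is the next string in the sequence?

Applying the rule to each of the 17 symbols of ~^^^~^^~^^^~^^~^^ gives the pieces ^ ~^^ ~^^ ~^^ ^ ~^^ ~^^ ^ ~^^ ~^^ ~^^ ^ ~^^ ~^^ ^ ~^^ ~^^, which concatenate to the answer.

^~^^~^^~^^^~^^~^^^~^^~^^~^^^~^^~^^^~^^~^^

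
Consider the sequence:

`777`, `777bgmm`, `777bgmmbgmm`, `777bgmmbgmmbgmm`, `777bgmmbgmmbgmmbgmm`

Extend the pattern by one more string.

777bgmmbgmmbgmmbgmmbgmm

Every step adds bgmm to the end: s(k+1) = s(k)·bgmm.
One more step from 777bgmmbgmmbgmmbgmm gives the answer.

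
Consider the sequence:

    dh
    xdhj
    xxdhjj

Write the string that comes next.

Each term wraps the previous one in x on the left and j on the right.
Applying this once more to xxdhjj:

xxxdhjjj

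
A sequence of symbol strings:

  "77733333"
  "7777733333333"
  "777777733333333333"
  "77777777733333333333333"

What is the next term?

The n-th term is 2n+1 7's then 3n+2 3's (n = 1, 2, …).
For the next term, n = 5, so the run lengths are 11, 17.

7777777777733333333333333333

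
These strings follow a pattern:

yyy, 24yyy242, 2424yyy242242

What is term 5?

Each term wraps the previous one in 24 on the left and 242 on the right.
From 2424yyy242242, 2 further steps: 2424yyy242242 → 242424yyy242242242 → (answer).

24242424yyy242242242242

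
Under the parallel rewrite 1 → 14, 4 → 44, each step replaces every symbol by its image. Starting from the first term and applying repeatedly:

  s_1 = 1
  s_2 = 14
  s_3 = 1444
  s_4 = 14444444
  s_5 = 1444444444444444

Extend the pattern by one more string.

Rewriting the 16 symbols of 1444444444444444 one by one yields 14 44 44 44 44 44 44 44 44 44 44 44 44 44 44 44; concatenated:

14444444444444444444444444444444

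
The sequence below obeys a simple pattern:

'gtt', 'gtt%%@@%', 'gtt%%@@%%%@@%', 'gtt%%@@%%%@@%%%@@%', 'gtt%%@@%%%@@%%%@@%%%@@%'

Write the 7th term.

Every step adds %%@@% to the end: s(k+1) = s(k)·%%@@%.
From gtt%%@@%%%@@%%%@@%%%@@%, 2 further steps: gtt%%@@%%%@@%%%@@%%%@@% → gtt%%@@%%%@@%%%@@%%%@@%%%@@% → (answer).

gtt%%@@%%%@@%%%@@%%%@@%%%@@%%%@@%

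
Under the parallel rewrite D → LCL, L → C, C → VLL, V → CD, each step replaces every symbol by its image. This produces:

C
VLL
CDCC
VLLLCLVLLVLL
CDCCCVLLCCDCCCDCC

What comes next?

Applying the rule to each of the 17 symbols of CDCCCVLLCCDCCCDCC gives the pieces VLL LCL VLL VLL VLL CD C C VLL VLL LCL VLL VLL VLL LCL VLL VLL, which concatenate to the answer.

VLLLCLVLLVLLVLLCDCCVLLVLLLCLVLLVLLVLLLCLVLLVLL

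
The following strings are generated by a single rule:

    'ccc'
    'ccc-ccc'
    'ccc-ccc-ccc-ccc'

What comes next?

ccc-ccc-ccc-ccc-ccc-ccc-ccc-ccc

s(k+1) = s(k)·-·s(k) — each term doubles the last with '-' between the halves.
One more doubling of ccc-ccc-ccc-ccc gives the answer.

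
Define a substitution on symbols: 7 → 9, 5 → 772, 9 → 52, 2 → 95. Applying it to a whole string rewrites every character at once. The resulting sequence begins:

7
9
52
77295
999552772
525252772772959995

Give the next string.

7729577295772959995999552772525252772

Applying the rule to each of the 18 symbols of 525252772772959995 gives the pieces 772 95 772 95 772 95 9 9 95 9 9 95 52 772 52 52 52 772, which concatenate to the answer.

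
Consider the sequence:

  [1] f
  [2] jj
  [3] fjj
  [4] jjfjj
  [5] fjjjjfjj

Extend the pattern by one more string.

Each term (from the third on) is the two preceding terms concatenated in order: term 3 = f·jj = fjj.
The next term joins jjfjj and fjjjjfjj.

jjfjjfjjjjfjj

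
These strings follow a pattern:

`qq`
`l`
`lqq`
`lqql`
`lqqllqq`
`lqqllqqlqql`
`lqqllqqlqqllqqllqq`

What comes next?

lqqllqqlqqllqqllqqlqqllqqlqql

Each term (from the third on) is the previous term followed by the one before it: term 3 = l·qq = lqq.
So term 8 is lqqllqqlqqllqqllqq·lqqllqqlqql.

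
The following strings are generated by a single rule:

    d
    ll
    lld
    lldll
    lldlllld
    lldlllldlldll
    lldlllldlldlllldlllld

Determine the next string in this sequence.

Each term (from the third on) is the previous term followed by the one before it: term 3 = ll·d = lld.
So term 8 is lldlllldlldlllldlllld·lldlllldlldll.

lldlllldlldlllldlllldlldlllldlldll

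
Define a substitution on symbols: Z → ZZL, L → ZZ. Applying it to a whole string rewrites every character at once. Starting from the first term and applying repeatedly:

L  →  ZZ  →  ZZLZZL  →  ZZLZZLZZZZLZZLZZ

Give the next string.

Replace each of the 16 characters of ZZLZZLZZZZLZZLZZ in place — ZZL ZZL ZZ ZZL ZZL ZZ ZZL ZZL ZZL ZZL ZZ ZZL ZZL ZZ ZZL ZZL — and concatenate.

ZZLZZLZZZZLZZLZZZZLZZLZZLZZLZZZZLZZLZZZZLZZL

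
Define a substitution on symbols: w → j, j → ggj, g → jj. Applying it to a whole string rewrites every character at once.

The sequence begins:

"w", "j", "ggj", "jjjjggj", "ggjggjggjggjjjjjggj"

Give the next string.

jjjjggjjjjjggjjjjjggjjjjjggjggjggjggjggjjjjjggj

φ(ggjggjggjggjjjjjggj) expands symbol-by-symbol to jj jj ggj jj jj ggj jj jj ggj jj jj ggj ggj ggj ggj ggj jj jj ggj; joining the 19 pieces gives the next term.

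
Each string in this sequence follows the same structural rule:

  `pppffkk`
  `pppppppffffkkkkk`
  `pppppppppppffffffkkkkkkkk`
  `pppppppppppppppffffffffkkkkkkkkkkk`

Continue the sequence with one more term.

Term n consists of 4n-1 p's, followed by 2n f's, followed by 3n-1 k's (n = 1, 2, …).
For the next term, n = 5, so the run lengths are 19, 10, 14.

pppppppppppppppppppffffffffffkkkkkkkkkkkkkk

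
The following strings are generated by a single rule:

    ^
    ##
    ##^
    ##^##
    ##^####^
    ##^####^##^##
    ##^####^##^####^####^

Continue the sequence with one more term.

##^####^##^####^####^##^####^##^##

From term 3 onward, concatenate the last term with the second-to-last: ##·^ = ##^, ##^·## = ##^##, …
So term 8 is ##^####^##^####^####^·##^####^##^##.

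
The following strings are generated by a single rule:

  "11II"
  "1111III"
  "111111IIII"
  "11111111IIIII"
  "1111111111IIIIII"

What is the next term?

111111111111IIIIIII

The n-th term is 2n 1's then n+1 I's (n = 1, 2, …).
For the next term, n = 6, so the run lengths are 12, 7.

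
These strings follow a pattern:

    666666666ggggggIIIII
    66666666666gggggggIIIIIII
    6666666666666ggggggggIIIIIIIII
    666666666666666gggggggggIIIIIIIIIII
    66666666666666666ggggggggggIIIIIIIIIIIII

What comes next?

Term n consists of 2n+3 6's, followed by n+3 g's, followed by 2n-1 I's, where the shown terms are n = 3, 4, 5, 6, 7.
For the next term, n = 8, so the run lengths are 19, 11, 15.

6666666666666666666gggggggggggIIIIIIIIIIIIIII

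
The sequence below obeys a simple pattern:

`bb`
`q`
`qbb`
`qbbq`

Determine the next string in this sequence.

qbbqqbb

This is a Fibonacci-style word recurrence s(k) = s(k−1)·s(k−2): e.g. q·bb = qbb.
So term 5 is qbbq·qbb.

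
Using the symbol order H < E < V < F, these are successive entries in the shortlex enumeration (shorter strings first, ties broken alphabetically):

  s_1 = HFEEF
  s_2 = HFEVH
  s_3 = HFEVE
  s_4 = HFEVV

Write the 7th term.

Continuing the enumeration 3 steps past HFEVV: HFEVV → HFEVF → HFEFH → (answer).

HFEFE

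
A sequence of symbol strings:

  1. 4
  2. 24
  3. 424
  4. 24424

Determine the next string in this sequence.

Each term (from the third on) is the two preceding terms concatenated in order: term 3 = 4·24 = 424.
So term 5 is 424·24424.

42424424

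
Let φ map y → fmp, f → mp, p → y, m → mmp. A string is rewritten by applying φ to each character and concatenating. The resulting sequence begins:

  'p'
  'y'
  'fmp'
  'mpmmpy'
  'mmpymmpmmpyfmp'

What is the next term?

φ(mmpymmpmmpyfmp) expands symbol-by-symbol to mmp mmp y fmp mmp mmp y mmp mmp y fmp mp mmp y; joining the 14 pieces gives the next term.

mmpmmpyfmpmmpmmpymmpmmpyfmpmpmmpy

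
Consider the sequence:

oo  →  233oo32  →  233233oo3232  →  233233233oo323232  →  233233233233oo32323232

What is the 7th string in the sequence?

233233233233233233oo323232323232

Each term wraps the previous one in 233 on the left and 32 on the right.
From 233233233233oo32323232, 2 further steps: 233233233233oo32323232 → 233233233233233oo3232323232 → (answer).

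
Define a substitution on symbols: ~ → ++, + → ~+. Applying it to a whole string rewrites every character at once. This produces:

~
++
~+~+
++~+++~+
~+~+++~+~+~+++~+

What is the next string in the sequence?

Replace each of the 16 characters of ~+~+++~+~+~+++~+ in place — ++ ~+ ++ ~+ ~+ ~+ ++ ~+ ++ ~+ ++ ~+ ~+ ~+ ++ ~+ — and concatenate.

++~+++~+~+~+++~+++~+++~+~+~+++~+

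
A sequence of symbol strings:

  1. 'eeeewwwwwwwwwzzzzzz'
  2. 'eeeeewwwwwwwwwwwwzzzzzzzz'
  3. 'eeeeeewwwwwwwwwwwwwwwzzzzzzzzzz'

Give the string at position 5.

eeeeeeeewwwwwwwwwwwwwwwwwwwwwzzzzzzzzzzzzzz

Each string has the form e^{n+1} w^{3n} z^{2n}, where the shown terms are n = 3, 4, 5.
At n = 7 the blocks have lengths 8, 21, 14.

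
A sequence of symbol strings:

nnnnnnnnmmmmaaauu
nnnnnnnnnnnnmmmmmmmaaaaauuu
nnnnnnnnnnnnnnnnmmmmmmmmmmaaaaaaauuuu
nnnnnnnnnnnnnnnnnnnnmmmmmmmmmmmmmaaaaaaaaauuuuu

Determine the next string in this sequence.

nnnnnnnnnnnnnnnnnnnnnnnnmmmmmmmmmmmmmmmmaaaaaaaaaaauuuuuu

Each string has the form n^{4n} m^{3n-2} a^{2n-1} u^{n}, where the shown terms are n = 2, 3, 4, 5.
For the next term, n = 6, so the run lengths are 24, 16, 11, 6.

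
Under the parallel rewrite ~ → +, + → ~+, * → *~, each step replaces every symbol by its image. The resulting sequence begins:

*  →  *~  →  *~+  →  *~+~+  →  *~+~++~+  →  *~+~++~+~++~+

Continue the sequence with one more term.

*~+~++~+~++~++~+~++~+

Applying the rule to each of the 13 symbols of *~+~++~+~++~+ gives the pieces *~ + ~+ + ~+ ~+ + ~+ + ~+ ~+ + ~+, which concatenate to the answer.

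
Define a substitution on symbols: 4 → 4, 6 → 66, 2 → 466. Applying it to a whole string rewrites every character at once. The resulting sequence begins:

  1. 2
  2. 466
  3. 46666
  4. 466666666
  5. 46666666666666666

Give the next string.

466666666666666666666666666666666

Applying the rule to each of the 17 symbols of 46666666666666666 gives the pieces 4 66 66 66 66 66 66 66 66 66 66 66 66 66 66 66 66, which concatenate to the answer.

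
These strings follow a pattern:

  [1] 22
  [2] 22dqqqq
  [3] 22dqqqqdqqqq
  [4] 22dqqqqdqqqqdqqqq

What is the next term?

The strings grow by a fixed suffix dqqqq each time.
One more step from 22dqqqqdqqqqdqqqq gives the answer.

22dqqqqdqqqqdqqqqdqqqq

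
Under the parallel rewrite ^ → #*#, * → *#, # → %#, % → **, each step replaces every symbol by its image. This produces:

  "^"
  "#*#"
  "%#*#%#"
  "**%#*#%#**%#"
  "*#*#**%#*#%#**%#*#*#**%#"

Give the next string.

φ(*#*#**%#*#%#**%#*#*#**%#) expands symbol-by-symbol to *# %# *# %# *# *# ** %# *# %# ** %# *# *# ** %# *# %# *# %# *# *# ** %#; joining the 24 pieces gives the next term.

*#%#*#%#*#*#**%#*#%#**%#*#*#**%#*#%#*#%#*#*#**%#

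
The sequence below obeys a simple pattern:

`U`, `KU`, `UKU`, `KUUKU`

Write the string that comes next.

UKUKUUKU

Each term (from the third on) is the two preceding terms concatenated in order: term 3 = U·KU = UKU.
Continuing: UKU · KUUKU gives term 5.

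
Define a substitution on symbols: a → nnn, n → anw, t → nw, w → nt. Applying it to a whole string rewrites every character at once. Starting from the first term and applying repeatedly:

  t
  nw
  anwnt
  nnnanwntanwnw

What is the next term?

Rewriting the 13 symbols of nnnanwntanwnw one by one yields anw anw anw nnn anw nt anw nw nnn anw nt anw nt; concatenated:

anwanwanwnnnanwntanwnwnnnanwntanwnt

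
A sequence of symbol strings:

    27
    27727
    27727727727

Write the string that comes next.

27727727727727727727727

Each string is two copies of the previous one joined by '7'.
One more doubling of 27727727727 gives the answer.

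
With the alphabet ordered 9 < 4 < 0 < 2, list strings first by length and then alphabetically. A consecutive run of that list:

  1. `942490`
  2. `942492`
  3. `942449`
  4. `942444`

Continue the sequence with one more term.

942440

Find the rightmost character of 942444 below 2, bump it to the next letter, and reset everything to its right to 9.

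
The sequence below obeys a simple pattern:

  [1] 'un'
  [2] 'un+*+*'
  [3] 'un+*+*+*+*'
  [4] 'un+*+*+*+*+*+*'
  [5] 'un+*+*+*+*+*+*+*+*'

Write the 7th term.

Each term is the previous one with +*+* appended.
From un+*+*+*+*+*+*+*+*, 2 further steps: un+*+*+*+*+*+*+*+* → un+*+*+*+*+*+*+*+*+*+* → (answer).

un+*+*+*+*+*+*+*+*+*+*+*+*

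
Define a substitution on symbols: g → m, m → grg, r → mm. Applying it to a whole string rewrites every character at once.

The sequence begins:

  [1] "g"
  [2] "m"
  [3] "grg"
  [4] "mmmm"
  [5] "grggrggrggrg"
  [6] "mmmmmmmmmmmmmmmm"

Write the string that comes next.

φ(mmmmmmmmmmmmmmmm) expands symbol-by-symbol to grg grg grg grg grg grg grg grg grg grg grg grg grg grg grg grg; joining the 16 pieces gives the next term.

grggrggrggrggrggrggrggrggrggrggrggrggrggrggrggrg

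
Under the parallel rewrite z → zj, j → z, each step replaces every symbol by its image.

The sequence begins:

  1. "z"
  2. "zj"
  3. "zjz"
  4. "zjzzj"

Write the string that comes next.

zjzzjzjz

Apply φ to zjzzj symbol by symbol: z→zj, j→z, z→zj, z→zj, j→z; joined: zj z zj zj z.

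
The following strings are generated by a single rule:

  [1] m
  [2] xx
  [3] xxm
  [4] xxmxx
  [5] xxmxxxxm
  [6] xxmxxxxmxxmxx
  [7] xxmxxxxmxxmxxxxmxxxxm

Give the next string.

Each term (from the third on) is the previous term followed by the one before it: term 3 = xx·m = xxm.
So term 8 is xxmxxxxmxxmxxxxmxxxxm·xxmxxxxmxxmxx.

xxmxxxxmxxmxxxxmxxxxmxxmxxxxmxxmxx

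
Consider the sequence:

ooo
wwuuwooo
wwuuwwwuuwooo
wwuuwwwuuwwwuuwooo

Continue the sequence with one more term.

Each term is the previous one with wwuuw prepended.
Applying this once more to wwuuwwwuuwwwuuwooo:

wwuuwwwuuwwwuuwwwuuwooo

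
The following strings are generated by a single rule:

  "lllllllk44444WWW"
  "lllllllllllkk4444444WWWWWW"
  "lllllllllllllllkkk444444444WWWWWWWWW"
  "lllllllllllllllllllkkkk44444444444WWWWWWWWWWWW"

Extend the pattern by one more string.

The n-th term is 4n+3 l's then n k's then 2n+3 4's then 3n W's (n = 1, 2, …).
Setting n = 5 gives 23, 5, 13, 15 characters in each block.

lllllllllllllllllllllllkkkkk4444444444444WWWWWWWWWWWWWWW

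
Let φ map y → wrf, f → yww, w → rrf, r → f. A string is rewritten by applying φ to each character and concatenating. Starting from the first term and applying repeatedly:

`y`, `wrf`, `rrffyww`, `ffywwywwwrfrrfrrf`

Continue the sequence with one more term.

φ(ffywwywwwrfrrfrrf) expands symbol-by-symbol to yww yww wrf rrf rrf wrf rrf rrf rrf f yww f f yww f f yww; joining the 17 pieces gives the next term.

ywwywwwrfrrfrrfwrfrrfrrfrrffywwffywwffyww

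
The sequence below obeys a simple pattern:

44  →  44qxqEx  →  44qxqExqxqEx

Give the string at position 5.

44qxqExqxqExqxqExqxqEx

The strings grow by a fixed suffix qxqEx each time.
From 44qxqExqxqEx, 2 further steps: 44qxqExqxqEx → 44qxqExqxqExqxqEx → (answer).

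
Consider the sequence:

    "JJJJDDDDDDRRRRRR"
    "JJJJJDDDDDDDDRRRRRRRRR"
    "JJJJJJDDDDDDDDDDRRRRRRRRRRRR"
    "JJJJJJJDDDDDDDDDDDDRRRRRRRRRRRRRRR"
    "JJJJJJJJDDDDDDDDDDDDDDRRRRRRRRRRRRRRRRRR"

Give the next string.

Reading off run lengths: J runs 4, 5, 6, 7, 8; D runs 6, 8, 10, 12, 14; R runs 6, 9, 12, 15, 18 — each is linear in n, where the shown terms are n = 2, 3, 4, 5, 6.
For the next term, n = 7, so the run lengths are 9, 16, 21.

JJJJJJJJJDDDDDDDDDDDDDDDDRRRRRRRRRRRRRRRRRRRRR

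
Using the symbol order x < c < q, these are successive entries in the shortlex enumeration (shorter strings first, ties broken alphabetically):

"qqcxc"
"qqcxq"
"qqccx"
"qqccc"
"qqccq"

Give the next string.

Find the rightmost character of qqccq below q, bump it to the next letter, and reset everything to its right to x.

qqcqx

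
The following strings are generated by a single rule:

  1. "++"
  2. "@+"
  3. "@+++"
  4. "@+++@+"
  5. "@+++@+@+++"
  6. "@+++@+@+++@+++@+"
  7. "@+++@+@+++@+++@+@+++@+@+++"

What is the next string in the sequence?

@+++@+@+++@+++@+@+++@+@+++@+++@+@+++@+++@+

From term 3 onward, concatenate the last term with the second-to-last: @+·++ = @+++, @+++·@+ = @+++@+, …
The next term joins @+++@+@+++@+++@+@+++@+@+++ and @+++@+@+++@+++@+.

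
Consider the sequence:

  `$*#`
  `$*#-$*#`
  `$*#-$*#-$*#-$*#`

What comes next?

s(k+1) = s(k)·-·s(k) — each term doubles the last with '-' between the halves.
Doubling $*#-$*#-$*#-$*# with '-' between the halves:

$*#-$*#-$*#-$*#-$*#-$*#-$*#-$*#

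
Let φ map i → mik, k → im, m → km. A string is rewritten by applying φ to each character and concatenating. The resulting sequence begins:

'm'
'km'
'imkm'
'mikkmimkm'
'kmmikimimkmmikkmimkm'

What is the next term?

Rewriting the 20 symbols of kmmikimimkmmikkmimkm one by one yields im km km mik im mik km mik km im km km mik im im km mik km im km; concatenated:

imkmkmmikimmikkmmikkmimkmkmmikimimkmmikkmimkm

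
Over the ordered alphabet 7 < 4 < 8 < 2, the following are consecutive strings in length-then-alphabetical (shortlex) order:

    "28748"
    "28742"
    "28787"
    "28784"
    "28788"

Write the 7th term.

Advancing 2 positions from 28788 through 28788 → 28782 reaches term 7.

28727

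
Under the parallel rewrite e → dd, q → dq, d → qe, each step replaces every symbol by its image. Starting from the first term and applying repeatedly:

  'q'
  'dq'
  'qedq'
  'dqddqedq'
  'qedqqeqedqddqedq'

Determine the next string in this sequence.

dqddqedqdqdddqddqedqqeqedqddqedq

φ(qedqqeqedqddqedq) expands symbol-by-symbol to dq dd qe dq dq dd dq dd qe dq qe qe dq dd qe dq; joining the 16 pieces gives the next term.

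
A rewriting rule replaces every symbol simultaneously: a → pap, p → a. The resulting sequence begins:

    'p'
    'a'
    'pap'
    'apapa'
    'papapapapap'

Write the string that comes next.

apapapapapapapapapapa

Rewriting each symbol of papapapapap: p→a, a→pap, p→a, a→pap, p→a, a→pap, p→a, a→pap, p→a, a→pap, p→a, which concatenates to a pap a pap a pap a pap a pap a.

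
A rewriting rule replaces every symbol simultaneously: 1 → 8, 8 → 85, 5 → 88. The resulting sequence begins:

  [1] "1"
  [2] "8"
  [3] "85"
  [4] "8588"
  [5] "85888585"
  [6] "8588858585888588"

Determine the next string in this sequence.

85888585858885888588858585888585

Applying the rule to each of the 16 symbols of 8588858585888588 gives the pieces 85 88 85 85 85 88 85 88 85 88 85 85 85 88 85 85, which concatenate to the answer.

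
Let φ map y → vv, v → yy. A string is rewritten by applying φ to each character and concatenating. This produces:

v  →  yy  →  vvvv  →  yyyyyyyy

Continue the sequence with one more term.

vvvvvvvvvvvvvvvv

Apply φ to yyyyyyyy symbol by symbol: y→vv, y→vv, y→vv, y→vv, y→vv, y→vv, y→vv, y→vv; joined: vv vv vv vv vv vv vv vv.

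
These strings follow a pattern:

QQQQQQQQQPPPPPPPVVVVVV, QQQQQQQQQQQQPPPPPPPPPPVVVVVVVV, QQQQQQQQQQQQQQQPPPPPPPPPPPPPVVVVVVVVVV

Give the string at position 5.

QQQQQQQQQQQQQQQQQQQQQPPPPPPPPPPPPPPPPPPPVVVVVVVVVVVVVV

Reading off run lengths: Q runs 9, 12, 15; P runs 7, 10, 13; V runs 6, 8, 10 — each is linear in n, where the shown terms are n = 2, 3, 4.
Setting n = 6 gives 21, 19, 14 characters in each block.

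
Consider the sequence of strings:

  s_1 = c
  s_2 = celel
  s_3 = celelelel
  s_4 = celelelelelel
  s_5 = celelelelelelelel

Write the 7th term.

Every step adds elel to the end: s(k+1) = s(k)·elel.
From celelelelelelelel, 2 further steps: celelelelelelelel → celelelelelelelelelel → (answer).

celelelelelelelelelelelel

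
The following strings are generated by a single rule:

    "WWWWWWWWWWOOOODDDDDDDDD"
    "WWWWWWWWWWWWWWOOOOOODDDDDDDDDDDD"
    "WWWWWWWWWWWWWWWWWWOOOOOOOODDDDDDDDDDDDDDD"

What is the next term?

The n-th term is 4n+2 W's then 2n O's then 3n+3 D's, where the shown terms are n = 2, 3, 4.
At n = 5 the blocks have lengths 22, 10, 18.

WWWWWWWWWWWWWWWWWWWWWWOOOOOOOOOODDDDDDDDDDDDDDDDDD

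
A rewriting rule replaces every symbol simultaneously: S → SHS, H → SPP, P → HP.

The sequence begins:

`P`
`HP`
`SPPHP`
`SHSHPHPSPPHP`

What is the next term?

Rewriting each symbol of SHSHPHPSPPHP: S→SHS, H→SPP, S→SHS, H→SPP, P→HP, H→SPP, P→HP, S→SHS, P→HP, P→HP, H→SPP, P→HP, which concatenates to SHS SPP SHS SPP HP SPP HP SHS HP HP SPP HP.

SHSSPPSHSSPPHPSPPHPSHSHPHPSPPHP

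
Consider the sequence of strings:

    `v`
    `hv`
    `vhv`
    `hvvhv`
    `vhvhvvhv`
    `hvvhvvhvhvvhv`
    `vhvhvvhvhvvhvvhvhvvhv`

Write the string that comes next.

From term 3 onward, concatenate the second-to-last term with the last: v·hv = vhv, hv·vhv = hvvhv, …
So term 8 is hvvhvvhvhvvhv·vhvhvvhvhvvhvvhvhvvhv.

hvvhvvhvhvvhvvhvhvvhvhvvhvvhvhvvhv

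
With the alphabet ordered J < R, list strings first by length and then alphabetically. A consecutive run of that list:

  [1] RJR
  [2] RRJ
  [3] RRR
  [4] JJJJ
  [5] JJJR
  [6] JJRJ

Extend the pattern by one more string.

Find the rightmost character of JJRJ below R, bump it to the next letter, and reset everything to its right to J.

JJRR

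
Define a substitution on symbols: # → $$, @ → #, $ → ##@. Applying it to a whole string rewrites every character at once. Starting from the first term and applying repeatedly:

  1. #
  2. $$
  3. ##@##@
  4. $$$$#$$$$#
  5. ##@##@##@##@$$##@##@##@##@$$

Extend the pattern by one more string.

$$$$#$$$$#$$$$#$$$$###@##@$$$$#$$$$#$$$$#$$$$###@##@

φ(##@##@##@##@$$##@##@##@##@$$) expands symbol-by-symbol to $$ $$ # $$ $$ # $$ $$ # $$ $$ # ##@ ##@ $$ $$ # $$ $$ # $$ $$ # $$ $$ # ##@ ##@; joining the 28 pieces gives the next term.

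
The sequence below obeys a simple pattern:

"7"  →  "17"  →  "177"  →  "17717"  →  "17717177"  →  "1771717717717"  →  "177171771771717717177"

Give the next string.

This is a Fibonacci-style word recurrence s(k) = s(k−1)·s(k−2): e.g. 17·7 = 177.
So term 8 is 177171771771717717177·1771717717717.

1771717717717177171771771717717717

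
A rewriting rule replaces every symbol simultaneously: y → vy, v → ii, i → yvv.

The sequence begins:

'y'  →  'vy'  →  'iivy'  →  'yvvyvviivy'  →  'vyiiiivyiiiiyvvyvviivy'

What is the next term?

iivyyvvyvvyvvyvviivyyvvyvvyvvyvvvyiiiivyiiiiyvvyvviivy

Replace each of the 22 characters of vyiiiivyiiiiyvvyvviivy in place — ii vy yvv yvv yvv yvv ii vy yvv yvv yvv yvv vy ii ii vy ii ii yvv yvv ii vy — and concatenate.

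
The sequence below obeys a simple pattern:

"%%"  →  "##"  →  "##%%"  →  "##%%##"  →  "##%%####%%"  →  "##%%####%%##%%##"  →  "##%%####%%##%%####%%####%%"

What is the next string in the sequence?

##%%####%%##%%####%%####%%##%%####%%##%%##

From term 3 onward, concatenate the last term with the second-to-last: ##·%% = ##%%, ##%%·## = ##%%##, …
So term 8 is ##%%####%%##%%####%%####%%·##%%####%%##%%##.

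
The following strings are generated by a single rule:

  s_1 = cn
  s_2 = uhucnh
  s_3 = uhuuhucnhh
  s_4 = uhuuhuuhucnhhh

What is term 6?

uhuuhuuhuuhuuhucnhhhhh

s(k+1) = uhu·s(k)·h, so each term gains uhu as a prefix and h as a suffix.
From uhuuhuuhucnhhh, 2 further steps: uhuuhuuhucnhhh → uhuuhuuhuuhucnhhhh → (answer).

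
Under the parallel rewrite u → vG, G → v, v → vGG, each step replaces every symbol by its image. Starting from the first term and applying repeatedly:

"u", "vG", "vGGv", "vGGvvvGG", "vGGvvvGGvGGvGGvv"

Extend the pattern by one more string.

vGGvvvGGvGGvGGvvvGGvvvGGvvvGGvGG

Replace each of the 16 characters of vGGvvvGGvGGvGGvv in place — vGG v v vGG vGG vGG v v vGG v v vGG v v vGG vGG — and concatenate.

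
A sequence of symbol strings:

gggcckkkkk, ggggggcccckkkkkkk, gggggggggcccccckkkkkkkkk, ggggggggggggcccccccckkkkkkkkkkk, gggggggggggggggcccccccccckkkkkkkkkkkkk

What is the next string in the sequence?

ggggggggggggggggggcccccccccccckkkkkkkkkkkkkkk

Each string has the form g^{3n} c^{2n} k^{2n+3} (n = 1, 2, …).
At n = 6 the blocks have lengths 18, 12, 15.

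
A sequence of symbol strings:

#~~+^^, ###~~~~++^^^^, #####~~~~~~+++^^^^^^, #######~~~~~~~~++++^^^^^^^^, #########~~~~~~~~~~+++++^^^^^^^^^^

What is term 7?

#############~~~~~~~~~~~~~~+++++++^^^^^^^^^^^^^^

The n-th term is 2n-1 #'s then 2n ~'s then n +'s then 2n ^'s (n = 1, 2, …).
At n = 7 the blocks have lengths 13, 14, 7, 14.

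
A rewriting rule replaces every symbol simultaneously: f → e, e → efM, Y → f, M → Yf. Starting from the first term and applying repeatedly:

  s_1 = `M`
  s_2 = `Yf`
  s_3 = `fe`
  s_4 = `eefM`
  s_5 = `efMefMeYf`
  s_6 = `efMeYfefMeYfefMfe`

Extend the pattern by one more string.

Replace each of the 17 characters of efMeYfefMeYfefMfe in place — efM e Yf efM f e efM e Yf efM f e efM e Yf e efM — and concatenate.

efMeYfefMfeefMeYfefMfeefMeYfeefM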